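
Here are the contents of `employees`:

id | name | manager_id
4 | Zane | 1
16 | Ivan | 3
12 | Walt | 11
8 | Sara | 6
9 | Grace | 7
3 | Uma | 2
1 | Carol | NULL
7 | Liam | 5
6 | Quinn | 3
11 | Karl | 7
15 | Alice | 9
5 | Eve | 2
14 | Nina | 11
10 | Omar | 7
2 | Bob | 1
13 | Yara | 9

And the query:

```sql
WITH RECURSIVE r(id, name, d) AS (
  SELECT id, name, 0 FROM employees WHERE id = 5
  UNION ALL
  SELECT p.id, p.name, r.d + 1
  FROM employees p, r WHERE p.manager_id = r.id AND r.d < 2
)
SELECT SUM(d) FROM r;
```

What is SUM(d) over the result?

Base: id=5 (Eve) at d 0.
Iteration 1: rows with manager_id in {5} -> Liam (id 7, d 1).
Iteration 2: rows with manager_id in {7} -> Grace (id 9, d 2), Omar (id 10, d 2), Karl (id 11, d 2).
Iteration 3: d < 2 fails for all current rows; recursion stops.
SUM(d) = 0 + 1 + 2 + 2 + 2 = 7.

7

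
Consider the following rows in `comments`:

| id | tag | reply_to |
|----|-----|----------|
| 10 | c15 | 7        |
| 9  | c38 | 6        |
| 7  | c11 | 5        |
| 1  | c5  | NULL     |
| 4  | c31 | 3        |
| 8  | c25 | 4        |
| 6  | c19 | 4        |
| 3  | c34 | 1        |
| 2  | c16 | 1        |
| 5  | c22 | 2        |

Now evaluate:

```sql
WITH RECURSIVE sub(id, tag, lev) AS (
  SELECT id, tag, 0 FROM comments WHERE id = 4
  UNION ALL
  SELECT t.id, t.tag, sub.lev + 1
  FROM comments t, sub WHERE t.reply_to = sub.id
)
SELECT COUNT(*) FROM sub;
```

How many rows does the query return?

Base: id=4 (c31) at lev 0.
Iteration 1: rows with reply_to in {4} -> c19 (id 6, lev 1), c25 (id 8, lev 1).
Iteration 2: rows with reply_to in {6,8} -> c38 (id 9, lev 2).
Iteration 3: no rows with reply_to in {9}; recursion stops.
Total rows emitted: 4.

4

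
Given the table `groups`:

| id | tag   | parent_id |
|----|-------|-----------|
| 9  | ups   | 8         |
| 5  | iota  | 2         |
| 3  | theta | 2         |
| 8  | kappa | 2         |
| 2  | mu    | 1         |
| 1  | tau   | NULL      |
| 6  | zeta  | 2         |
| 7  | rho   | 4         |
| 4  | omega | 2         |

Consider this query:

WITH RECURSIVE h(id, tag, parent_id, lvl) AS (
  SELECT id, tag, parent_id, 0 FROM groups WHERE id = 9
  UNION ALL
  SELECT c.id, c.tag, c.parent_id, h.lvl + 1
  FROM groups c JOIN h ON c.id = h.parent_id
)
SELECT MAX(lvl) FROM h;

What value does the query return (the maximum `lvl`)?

Base: id=9 (ups), parent_id=8, lvl 0.
Iteration 1: join on id=8 -> kappa (id 8, parent_id=2, lvl 1).
Iteration 2: join on id=2 -> mu (id 2, parent_id=1, lvl 2).
Iteration 3: join on id=1 -> tau (id 1, parent_id=NULL, lvl 3).
Iteration 4: parent_id is NULL; no match; recursion stops.
lvl values: 0, 1, 2, 3; the maximum is 3.

3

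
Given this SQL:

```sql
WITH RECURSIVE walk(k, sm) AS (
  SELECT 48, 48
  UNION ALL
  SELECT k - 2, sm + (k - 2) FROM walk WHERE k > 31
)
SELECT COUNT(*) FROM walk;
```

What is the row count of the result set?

Base: k=48, sm=48.
Iteration 1: 48 > 31 holds -> k = 48 - 2 = 46, sm = 48 + 46 = 94.
Iteration 2: 46 > 31 holds -> k = 46 - 2 = 44, sm = 94 + 44 = 138.
Iteration 3: 44 > 31 holds -> k = 44 - 2 = 42, sm = 138 + 42 = 180.
Iteration 4: 42 > 31 holds -> k = 42 - 2 = 40, sm = 180 + 40 = 220.
Iteration 5: 40 > 31 holds -> k = 40 - 2 = 38, sm = 220 + 38 = 258.
Iteration 6: 38 > 31 holds -> k = 38 - 2 = 36, sm = 258 + 36 = 294.
Iteration 7: 36 > 31 holds -> k = 36 - 2 = 34, sm = 294 + 34 = 328.
Iteration 8: 34 > 31 holds -> k = 34 - 2 = 32, sm = 328 + 32 = 360.
Iteration 9: 32 > 31 holds -> k = 32 - 2 = 30, sm = 360 + 30 = 390.
Iteration 10: 30 > 31 fails; recursion stops.
Total rows emitted: 10.

10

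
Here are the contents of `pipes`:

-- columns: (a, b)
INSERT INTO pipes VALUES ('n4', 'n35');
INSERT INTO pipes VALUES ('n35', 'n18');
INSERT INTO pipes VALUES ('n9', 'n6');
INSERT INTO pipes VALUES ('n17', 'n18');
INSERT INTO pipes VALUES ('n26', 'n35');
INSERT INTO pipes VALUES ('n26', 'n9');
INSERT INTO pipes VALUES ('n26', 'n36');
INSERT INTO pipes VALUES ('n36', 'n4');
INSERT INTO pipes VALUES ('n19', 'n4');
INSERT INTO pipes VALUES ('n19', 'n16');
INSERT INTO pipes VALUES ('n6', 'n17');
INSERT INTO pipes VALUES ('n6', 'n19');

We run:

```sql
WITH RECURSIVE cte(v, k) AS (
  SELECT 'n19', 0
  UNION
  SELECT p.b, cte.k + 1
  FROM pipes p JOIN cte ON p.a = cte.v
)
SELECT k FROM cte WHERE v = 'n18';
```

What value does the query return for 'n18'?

3

Base: (n19, k=0).
Iteration 1: edges from {n19} -> (n16, k=1), (n4, k=1).
Iteration 2: edges from {n16,n4} -> (n35, k=2).
Iteration 3: edges from {n35} -> (n18, k=3).
Iteration 4: no outgoing edges from {n18}; recursion stops.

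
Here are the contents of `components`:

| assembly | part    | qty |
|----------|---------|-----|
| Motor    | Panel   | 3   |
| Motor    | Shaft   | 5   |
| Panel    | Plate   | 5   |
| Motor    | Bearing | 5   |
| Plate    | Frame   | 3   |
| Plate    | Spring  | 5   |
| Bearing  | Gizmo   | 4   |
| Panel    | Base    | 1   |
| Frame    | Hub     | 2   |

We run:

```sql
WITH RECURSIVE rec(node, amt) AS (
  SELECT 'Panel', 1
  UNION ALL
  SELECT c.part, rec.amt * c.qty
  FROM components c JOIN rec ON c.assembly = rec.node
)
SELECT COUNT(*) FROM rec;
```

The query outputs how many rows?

6

Base: (Panel, amt=1).
Iteration 1: components of {Panel} -> Base = 1*1 = 1, Plate = 1*5 = 5.
Iteration 2: components of {Base,Plate} -> Frame = 5*3 = 15, Spring = 5*5 = 25.
Iteration 3: components of {Frame,Spring} -> Hub = 15*2 = 30.
Iteration 4: no further components; recursion stops.
Total rows emitted: 6.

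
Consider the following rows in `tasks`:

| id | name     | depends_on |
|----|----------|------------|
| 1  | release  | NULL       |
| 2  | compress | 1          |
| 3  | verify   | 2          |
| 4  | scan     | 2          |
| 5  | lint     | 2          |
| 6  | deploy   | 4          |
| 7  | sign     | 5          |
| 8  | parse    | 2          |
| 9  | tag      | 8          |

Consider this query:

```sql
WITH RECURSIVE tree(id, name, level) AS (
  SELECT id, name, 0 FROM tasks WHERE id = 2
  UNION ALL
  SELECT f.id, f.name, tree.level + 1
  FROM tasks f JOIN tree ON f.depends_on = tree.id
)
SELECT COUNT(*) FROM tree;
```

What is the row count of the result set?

Base: id=2 (compress) at level 0.
Iteration 1: rows with depends_on in {2} -> verify (id 3, level 1), scan (id 4, level 1), lint (id 5, level 1), parse (id 8, level 1).
Iteration 2: rows with depends_on in {3,4,5,8} -> deploy (id 6, level 2), sign (id 7, level 2), tag (id 9, level 2).
Iteration 3: no rows with depends_on in {6,7,9}; recursion stops.
Total rows emitted: 8.

8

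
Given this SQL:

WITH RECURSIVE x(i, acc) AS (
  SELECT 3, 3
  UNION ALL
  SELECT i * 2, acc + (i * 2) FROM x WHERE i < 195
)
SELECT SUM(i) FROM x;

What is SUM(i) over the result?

Base: i=3, acc=3.
Iteration 1: 3 < 195 holds -> i = 3 * 2 = 6, acc = 3 + 6 = 9.
Iteration 2: 6 < 195 holds -> i = 6 * 2 = 12, acc = 9 + 12 = 21.
Iteration 3: 12 < 195 holds -> i = 12 * 2 = 24, acc = 21 + 24 = 45.
Iteration 4: 24 < 195 holds -> i = 24 * 2 = 48, acc = 45 + 48 = 93.
Iteration 5: 48 < 195 holds -> i = 48 * 2 = 96, acc = 93 + 96 = 189.
Iteration 6: 96 < 195 holds -> i = 96 * 2 = 192, acc = 189 + 192 = 381.
Iteration 7: 192 < 195 holds -> i = 192 * 2 = 384, acc = 381 + 384 = 765.
Iteration 8: 384 < 195 fails; recursion stops.
SUM(i) = 3 + 6 + 12 + 24 + 48 + 96 + 192 + 384 = 765.

765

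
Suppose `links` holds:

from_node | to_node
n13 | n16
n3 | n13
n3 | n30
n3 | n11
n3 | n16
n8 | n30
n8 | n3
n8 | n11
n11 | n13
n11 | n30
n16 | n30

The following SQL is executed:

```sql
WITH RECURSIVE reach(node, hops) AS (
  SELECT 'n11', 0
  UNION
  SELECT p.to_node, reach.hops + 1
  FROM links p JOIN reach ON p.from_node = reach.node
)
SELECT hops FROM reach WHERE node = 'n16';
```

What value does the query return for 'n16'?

Base: (n11, hops=0).
Iteration 1: edges from {n11} -> (n13, hops=1), (n30, hops=1).
Iteration 2: edges from {n13,n30} -> (n16, hops=2).
Iteration 3: edges from {n16} -> (n30, hops=3).
Iteration 4: no outgoing edges from {n30}; recursion stops.

2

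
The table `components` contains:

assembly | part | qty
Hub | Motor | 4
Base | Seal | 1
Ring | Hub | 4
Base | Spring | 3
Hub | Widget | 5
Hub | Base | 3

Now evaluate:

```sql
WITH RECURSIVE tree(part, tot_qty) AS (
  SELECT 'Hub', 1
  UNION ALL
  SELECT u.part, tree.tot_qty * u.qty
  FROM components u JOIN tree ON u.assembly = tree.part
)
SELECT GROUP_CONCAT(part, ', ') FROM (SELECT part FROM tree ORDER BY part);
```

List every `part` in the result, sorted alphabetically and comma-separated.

Base, Hub, Motor, Seal, Spring, Widget

Base: (Hub, tot_qty=1).
Iteration 1: components of {Hub} -> Base = 1*3 = 3, Motor = 1*4 = 4, Widget = 1*5 = 5.
Iteration 2: components of {Base,Motor,Widget} -> Seal = 3*1 = 3, Spring = 3*3 = 9.
Iteration 3: no further components; recursion stops.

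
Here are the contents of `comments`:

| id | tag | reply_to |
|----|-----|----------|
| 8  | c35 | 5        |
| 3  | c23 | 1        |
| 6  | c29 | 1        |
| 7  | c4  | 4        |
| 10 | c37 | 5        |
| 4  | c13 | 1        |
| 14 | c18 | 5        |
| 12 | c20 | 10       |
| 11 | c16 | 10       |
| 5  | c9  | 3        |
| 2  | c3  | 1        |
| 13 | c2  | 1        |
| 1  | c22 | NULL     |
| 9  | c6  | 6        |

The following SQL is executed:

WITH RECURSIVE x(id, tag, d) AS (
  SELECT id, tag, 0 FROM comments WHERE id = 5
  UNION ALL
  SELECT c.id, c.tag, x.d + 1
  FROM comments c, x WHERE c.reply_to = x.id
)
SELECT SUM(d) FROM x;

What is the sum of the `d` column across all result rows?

7

Base: id=5 (c9) at d 0.
Iteration 1: rows with reply_to in {5} -> c35 (id 8, d 1), c37 (id 10, d 1), c18 (id 14, d 1).
Iteration 2: rows with reply_to in {8,10,14} -> c16 (id 11, d 2), c20 (id 12, d 2).
Iteration 3: no rows with reply_to in {11,12}; recursion stops.
SUM(d) = 0 + 1 + 1 + 1 + 2 + 2 = 7.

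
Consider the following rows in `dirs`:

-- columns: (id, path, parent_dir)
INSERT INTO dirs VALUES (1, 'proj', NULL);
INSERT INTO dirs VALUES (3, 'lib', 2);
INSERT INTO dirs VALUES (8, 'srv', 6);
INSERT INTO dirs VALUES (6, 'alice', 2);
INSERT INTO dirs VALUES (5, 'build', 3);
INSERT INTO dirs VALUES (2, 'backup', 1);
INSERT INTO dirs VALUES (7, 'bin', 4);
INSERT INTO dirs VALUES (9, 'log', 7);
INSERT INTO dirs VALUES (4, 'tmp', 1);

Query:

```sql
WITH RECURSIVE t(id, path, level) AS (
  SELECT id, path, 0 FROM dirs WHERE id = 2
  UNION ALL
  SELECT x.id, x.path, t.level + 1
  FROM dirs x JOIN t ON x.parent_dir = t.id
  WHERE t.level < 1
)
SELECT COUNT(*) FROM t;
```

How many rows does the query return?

Base: id=2 (backup) at level 0.
Iteration 1: rows with parent_dir in {2} -> lib (id 3, level 1), alice (id 6, level 1).
Iteration 2: level < 1 fails for all current rows; recursion stops.
Total rows emitted: 3.

3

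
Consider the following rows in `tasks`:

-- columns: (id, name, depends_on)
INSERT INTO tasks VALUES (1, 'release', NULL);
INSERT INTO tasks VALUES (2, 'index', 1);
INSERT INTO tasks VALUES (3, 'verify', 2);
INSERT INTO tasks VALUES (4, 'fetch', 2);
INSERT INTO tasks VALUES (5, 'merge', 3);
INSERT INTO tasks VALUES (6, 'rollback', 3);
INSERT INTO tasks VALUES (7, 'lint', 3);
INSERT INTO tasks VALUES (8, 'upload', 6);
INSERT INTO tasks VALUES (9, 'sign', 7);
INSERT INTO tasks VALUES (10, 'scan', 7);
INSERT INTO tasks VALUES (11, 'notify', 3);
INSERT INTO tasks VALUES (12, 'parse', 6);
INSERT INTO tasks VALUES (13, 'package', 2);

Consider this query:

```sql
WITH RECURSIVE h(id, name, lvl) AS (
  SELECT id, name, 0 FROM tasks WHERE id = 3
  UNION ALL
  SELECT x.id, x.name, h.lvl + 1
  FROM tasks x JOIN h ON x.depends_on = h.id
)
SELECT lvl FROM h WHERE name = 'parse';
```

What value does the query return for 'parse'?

Base: id=3 (verify) at lvl 0.
Iteration 1: rows with depends_on in {3} -> merge (id 5, lvl 1), rollback (id 6, lvl 1), lint (id 7, lvl 1), notify (id 11, lvl 1).
Iteration 2: rows with depends_on in {5,6,7,11} -> upload (id 8, lvl 2), sign (id 9, lvl 2), scan (id 10, lvl 2), parse (id 12, lvl 2).
Iteration 3: no rows with depends_on in {8,9,10,12}; recursion stops.

2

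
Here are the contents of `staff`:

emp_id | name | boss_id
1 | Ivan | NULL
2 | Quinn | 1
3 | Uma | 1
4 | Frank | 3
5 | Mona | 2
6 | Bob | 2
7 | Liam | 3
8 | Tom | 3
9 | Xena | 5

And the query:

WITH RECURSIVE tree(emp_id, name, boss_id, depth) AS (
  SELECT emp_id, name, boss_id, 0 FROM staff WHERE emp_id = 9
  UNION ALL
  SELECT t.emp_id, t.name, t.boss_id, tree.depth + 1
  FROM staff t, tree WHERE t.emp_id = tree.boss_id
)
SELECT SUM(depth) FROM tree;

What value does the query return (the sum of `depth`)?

6

Base: emp_id=9 (Xena), boss_id=5, depth 0.
Iteration 1: join on emp_id=5 -> Mona (id 5, boss_id=2, depth 1).
Iteration 2: join on emp_id=2 -> Quinn (id 2, boss_id=1, depth 2).
Iteration 3: join on emp_id=1 -> Ivan (id 1, boss_id=NULL, depth 3).
Iteration 4: boss_id is NULL; no match; recursion stops.
SUM(depth) = 0 + 1 + 2 + 3 = 6.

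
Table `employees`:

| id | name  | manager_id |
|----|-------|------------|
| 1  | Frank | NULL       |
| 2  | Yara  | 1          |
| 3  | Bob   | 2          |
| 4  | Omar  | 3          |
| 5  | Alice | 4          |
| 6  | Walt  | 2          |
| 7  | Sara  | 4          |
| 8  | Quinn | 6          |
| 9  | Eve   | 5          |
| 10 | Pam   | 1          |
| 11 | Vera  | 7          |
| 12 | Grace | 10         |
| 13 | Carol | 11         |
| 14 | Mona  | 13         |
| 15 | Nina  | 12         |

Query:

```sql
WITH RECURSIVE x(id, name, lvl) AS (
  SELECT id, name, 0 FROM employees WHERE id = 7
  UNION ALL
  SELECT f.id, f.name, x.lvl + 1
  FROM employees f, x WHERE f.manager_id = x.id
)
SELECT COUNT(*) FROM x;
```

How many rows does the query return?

Base: id=7 (Sara) at lvl 0.
Iteration 1: rows with manager_id in {7} -> Vera (id 11, lvl 1).
Iteration 2: rows with manager_id in {11} -> Carol (id 13, lvl 2).
Iteration 3: rows with manager_id in {13} -> Mona (id 14, lvl 3).
Iteration 4: no rows with manager_id in {14}; recursion stops.
Total rows emitted: 4.

4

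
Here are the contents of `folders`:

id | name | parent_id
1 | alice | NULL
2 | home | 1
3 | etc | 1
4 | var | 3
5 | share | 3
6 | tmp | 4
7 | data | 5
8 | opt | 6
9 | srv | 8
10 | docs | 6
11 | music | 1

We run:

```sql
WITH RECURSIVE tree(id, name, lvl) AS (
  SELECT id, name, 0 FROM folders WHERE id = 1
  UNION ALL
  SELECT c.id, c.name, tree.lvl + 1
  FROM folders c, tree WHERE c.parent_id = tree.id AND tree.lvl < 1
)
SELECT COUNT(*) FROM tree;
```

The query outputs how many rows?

Base: id=1 (alice) at lvl 0.
Iteration 1: rows with parent_id in {1} -> home (id 2, lvl 1), etc (id 3, lvl 1), music (id 11, lvl 1).
Iteration 2: lvl < 1 fails for all current rows; recursion stops.
Total rows emitted: 4.

4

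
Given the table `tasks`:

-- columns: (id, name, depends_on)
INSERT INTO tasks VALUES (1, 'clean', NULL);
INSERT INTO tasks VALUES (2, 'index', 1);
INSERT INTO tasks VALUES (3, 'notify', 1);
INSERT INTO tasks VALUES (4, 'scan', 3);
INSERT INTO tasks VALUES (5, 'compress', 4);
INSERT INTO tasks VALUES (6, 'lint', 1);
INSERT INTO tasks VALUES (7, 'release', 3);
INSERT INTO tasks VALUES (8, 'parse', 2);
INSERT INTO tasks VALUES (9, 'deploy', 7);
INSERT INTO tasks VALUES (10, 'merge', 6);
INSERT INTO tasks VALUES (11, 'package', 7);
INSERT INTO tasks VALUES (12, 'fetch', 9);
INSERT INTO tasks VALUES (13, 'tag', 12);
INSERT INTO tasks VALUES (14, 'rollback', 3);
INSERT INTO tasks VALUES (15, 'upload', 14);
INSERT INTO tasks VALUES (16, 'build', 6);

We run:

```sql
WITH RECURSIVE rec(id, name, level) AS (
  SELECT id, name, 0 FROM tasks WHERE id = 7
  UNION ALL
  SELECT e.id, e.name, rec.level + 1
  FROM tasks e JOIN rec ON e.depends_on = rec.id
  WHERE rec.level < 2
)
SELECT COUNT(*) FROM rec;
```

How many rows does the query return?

Base: id=7 (release) at level 0.
Iteration 1: rows with depends_on in {7} -> deploy (id 9, level 1), package (id 11, level 1).
Iteration 2: rows with depends_on in {9,11} -> fetch (id 12, level 2).
Iteration 3: level < 2 fails for all current rows; recursion stops.
Total rows emitted: 4.

4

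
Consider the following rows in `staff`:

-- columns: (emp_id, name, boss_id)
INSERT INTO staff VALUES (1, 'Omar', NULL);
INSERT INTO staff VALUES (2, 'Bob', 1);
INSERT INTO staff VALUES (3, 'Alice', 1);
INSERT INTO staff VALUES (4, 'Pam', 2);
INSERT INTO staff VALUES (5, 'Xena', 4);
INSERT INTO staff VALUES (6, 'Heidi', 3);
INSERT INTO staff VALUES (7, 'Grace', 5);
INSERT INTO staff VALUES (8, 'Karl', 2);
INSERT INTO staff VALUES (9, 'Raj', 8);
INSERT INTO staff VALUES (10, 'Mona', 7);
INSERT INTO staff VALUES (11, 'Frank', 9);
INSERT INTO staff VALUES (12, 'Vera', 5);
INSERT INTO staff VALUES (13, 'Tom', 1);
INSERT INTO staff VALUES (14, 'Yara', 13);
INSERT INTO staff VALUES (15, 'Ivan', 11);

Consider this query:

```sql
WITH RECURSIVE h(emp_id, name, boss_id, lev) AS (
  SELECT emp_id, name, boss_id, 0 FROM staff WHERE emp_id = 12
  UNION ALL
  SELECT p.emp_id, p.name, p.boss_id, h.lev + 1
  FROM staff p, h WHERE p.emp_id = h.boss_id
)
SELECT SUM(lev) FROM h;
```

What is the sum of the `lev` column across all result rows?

Base: emp_id=12 (Vera), boss_id=5, lev 0.
Iteration 1: join on emp_id=5 -> Xena (id 5, boss_id=4, lev 1).
Iteration 2: join on emp_id=4 -> Pam (id 4, boss_id=2, lev 2).
Iteration 3: join on emp_id=2 -> Bob (id 2, boss_id=1, lev 3).
Iteration 4: join on emp_id=1 -> Omar (id 1, boss_id=NULL, lev 4).
Iteration 5: boss_id is NULL; no match; recursion stops.
SUM(lev) = 0 + 1 + 2 + 3 + 4 = 10.

10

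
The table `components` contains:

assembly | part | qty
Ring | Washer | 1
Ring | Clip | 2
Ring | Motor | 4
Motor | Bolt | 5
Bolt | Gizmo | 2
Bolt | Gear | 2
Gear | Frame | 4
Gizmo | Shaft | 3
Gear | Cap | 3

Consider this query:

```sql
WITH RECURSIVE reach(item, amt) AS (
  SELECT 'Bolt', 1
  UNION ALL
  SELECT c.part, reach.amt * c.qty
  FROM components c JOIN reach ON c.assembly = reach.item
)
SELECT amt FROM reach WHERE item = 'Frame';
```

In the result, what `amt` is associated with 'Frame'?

8

Base: (Bolt, amt=1).
Iteration 1: components of {Bolt} -> Gear = 1*2 = 2, Gizmo = 1*2 = 2.
Iteration 2: components of {Gear,Gizmo} -> Cap = 2*3 = 6, Frame = 2*4 = 8, Shaft = 2*3 = 6.
Iteration 3: no further components; recursion stops.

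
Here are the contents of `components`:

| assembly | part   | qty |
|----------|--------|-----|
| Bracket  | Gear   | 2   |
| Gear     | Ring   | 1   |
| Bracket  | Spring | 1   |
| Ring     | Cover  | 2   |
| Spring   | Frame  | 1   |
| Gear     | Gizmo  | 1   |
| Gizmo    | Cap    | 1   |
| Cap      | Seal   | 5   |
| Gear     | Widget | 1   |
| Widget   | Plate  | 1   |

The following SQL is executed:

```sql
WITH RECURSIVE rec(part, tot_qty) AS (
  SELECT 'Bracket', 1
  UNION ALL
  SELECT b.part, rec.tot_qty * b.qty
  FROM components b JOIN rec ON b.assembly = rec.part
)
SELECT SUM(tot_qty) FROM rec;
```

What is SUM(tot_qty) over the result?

Base: (Bracket, tot_qty=1).
Iteration 1: components of {Bracket} -> Gear = 1*2 = 2, Spring = 1*1 = 1.
Iteration 2: components of {Gear,Spring} -> Frame = 1*1 = 1, Gizmo = 2*1 = 2, Ring = 2*1 = 2, Widget = 2*1 = 2.
Iteration 3: components of {Frame,Gizmo,Ring,Widget} -> Cap = 2*1 = 2, Cover = 2*2 = 4, Plate = 2*1 = 2.
Iteration 4: components of {Cap,Cover,Plate} -> Seal = 2*5 = 10.
Iteration 5: no further components; recursion stops.
SUM(tot_qty) = 1 + 2 + 1 + 2 + 2 + 2 + 1 + 4 + 2 + 2 + 10 = 29.

29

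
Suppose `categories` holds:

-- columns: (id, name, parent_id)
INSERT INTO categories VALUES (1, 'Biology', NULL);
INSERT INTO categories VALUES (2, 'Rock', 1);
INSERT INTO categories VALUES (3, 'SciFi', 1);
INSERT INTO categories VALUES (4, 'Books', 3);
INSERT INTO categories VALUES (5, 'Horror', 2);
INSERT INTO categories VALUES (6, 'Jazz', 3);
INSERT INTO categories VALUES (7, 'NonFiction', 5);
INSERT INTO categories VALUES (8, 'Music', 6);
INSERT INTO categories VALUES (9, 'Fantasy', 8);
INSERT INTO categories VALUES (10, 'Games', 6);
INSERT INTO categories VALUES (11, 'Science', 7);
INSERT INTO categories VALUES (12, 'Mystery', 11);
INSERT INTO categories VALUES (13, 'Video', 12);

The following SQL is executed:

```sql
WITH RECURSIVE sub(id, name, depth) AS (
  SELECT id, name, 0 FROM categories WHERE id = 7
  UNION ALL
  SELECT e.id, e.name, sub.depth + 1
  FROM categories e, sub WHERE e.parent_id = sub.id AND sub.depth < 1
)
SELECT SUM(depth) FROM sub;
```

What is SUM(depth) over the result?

1

Base: id=7 (NonFiction) at depth 0.
Iteration 1: rows with parent_id in {7} -> Science (id 11, depth 1).
Iteration 2: depth < 1 fails for all current rows; recursion stops.
SUM(depth) = 0 + 1 = 1.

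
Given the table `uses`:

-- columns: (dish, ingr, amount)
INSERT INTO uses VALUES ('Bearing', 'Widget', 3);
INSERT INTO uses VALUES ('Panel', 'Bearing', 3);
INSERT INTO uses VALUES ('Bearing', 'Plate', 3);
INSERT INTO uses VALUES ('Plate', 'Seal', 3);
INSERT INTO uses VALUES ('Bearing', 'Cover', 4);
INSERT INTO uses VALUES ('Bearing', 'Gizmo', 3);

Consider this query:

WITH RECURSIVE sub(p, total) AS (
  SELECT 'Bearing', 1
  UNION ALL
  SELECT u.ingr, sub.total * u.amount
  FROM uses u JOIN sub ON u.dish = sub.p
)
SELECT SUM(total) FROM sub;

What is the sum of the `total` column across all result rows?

23

Base: (Bearing, total=1).
Iteration 1: components of {Bearing} -> Cover = 1*4 = 4, Gizmo = 1*3 = 3, Plate = 1*3 = 3, Widget = 1*3 = 3.
Iteration 2: components of {Cover,Gizmo,Plate,Widget} -> Seal = 3*3 = 9.
Iteration 3: no further components; recursion stops.
SUM(total) = 1 + 3 + 4 + 3 + 3 + 9 = 23.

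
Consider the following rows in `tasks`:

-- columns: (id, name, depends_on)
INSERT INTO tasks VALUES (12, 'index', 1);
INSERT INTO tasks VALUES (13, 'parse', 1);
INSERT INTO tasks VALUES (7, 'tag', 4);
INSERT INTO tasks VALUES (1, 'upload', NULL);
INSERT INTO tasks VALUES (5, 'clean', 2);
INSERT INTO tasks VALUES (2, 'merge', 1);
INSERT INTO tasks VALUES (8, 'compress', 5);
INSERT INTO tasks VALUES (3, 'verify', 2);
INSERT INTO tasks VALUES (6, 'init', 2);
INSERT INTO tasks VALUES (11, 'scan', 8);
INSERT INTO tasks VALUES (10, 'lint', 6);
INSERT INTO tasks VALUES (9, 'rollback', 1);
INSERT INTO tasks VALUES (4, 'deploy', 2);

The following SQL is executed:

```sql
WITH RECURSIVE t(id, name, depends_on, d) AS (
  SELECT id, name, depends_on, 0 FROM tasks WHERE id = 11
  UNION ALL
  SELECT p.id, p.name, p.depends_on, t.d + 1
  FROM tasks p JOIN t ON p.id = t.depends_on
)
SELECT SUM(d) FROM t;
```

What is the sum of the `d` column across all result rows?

10

Base: id=11 (scan), depends_on=8, d 0.
Iteration 1: join on id=8 -> compress (id 8, depends_on=5, d 1).
Iteration 2: join on id=5 -> clean (id 5, depends_on=2, d 2).
Iteration 3: join on id=2 -> merge (id 2, depends_on=1, d 3).
Iteration 4: join on id=1 -> upload (id 1, depends_on=NULL, d 4).
Iteration 5: depends_on is NULL; no match; recursion stops.
SUM(d) = 0 + 1 + 2 + 3 + 4 = 10.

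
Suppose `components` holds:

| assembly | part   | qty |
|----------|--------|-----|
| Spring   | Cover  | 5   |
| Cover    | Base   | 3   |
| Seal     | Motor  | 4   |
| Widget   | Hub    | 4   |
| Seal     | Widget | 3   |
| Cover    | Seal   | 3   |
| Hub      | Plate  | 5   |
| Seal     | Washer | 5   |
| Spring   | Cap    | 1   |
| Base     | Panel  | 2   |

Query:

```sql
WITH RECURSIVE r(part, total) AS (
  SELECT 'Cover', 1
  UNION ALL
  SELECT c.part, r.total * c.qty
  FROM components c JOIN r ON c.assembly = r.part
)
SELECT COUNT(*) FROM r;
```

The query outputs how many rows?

9

Base: (Cover, total=1).
Iteration 1: components of {Cover} -> Base = 1*3 = 3, Seal = 1*3 = 3.
Iteration 2: components of {Base,Seal} -> Motor = 3*4 = 12, Panel = 3*2 = 6, Washer = 3*5 = 15, Widget = 3*3 = 9.
Iteration 3: components of {Motor,Panel,Washer,Widget} -> Hub = 9*4 = 36.
Iteration 4: components of {Hub} -> Plate = 36*5 = 180.
Iteration 5: no further components; recursion stops.
Total rows emitted: 9.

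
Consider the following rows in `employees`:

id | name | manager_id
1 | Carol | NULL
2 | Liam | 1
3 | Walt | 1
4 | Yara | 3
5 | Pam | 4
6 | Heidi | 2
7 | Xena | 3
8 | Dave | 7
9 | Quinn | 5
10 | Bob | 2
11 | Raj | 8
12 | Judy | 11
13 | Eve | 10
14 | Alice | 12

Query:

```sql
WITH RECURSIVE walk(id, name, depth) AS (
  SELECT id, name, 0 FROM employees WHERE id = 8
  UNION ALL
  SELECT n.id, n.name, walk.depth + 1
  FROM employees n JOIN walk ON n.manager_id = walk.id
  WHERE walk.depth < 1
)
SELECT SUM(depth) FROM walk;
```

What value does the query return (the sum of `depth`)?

1

Base: id=8 (Dave) at depth 0.
Iteration 1: rows with manager_id in {8} -> Raj (id 11, depth 1).
Iteration 2: depth < 1 fails for all current rows; recursion stops.
SUM(depth) = 0 + 1 = 1.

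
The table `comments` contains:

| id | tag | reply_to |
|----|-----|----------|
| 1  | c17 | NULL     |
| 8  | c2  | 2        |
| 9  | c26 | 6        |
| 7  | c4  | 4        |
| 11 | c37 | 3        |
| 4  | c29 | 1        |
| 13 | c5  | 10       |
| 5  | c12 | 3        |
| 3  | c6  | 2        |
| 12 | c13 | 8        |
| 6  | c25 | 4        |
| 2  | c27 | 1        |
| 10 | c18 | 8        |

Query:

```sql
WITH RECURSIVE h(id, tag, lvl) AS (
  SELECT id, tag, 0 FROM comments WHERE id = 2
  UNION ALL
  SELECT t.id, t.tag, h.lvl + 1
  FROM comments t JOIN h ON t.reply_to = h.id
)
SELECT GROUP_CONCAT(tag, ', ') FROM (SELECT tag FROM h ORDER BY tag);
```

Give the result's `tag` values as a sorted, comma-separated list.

c12, c13, c18, c2, c27, c37, c5, c6

Base: id=2 (c27) at lvl 0.
Iteration 1: rows with reply_to in {2} -> c6 (id 3, lvl 1), c2 (id 8, lvl 1).
Iteration 2: rows with reply_to in {3,8} -> c12 (id 5, lvl 2), c18 (id 10, lvl 2), c37 (id 11, lvl 2), c13 (id 12, lvl 2).
Iteration 3: rows with reply_to in {5,10,11,12} -> c5 (id 13, lvl 3).
Iteration 4: no rows with reply_to in {13}; recursion stops.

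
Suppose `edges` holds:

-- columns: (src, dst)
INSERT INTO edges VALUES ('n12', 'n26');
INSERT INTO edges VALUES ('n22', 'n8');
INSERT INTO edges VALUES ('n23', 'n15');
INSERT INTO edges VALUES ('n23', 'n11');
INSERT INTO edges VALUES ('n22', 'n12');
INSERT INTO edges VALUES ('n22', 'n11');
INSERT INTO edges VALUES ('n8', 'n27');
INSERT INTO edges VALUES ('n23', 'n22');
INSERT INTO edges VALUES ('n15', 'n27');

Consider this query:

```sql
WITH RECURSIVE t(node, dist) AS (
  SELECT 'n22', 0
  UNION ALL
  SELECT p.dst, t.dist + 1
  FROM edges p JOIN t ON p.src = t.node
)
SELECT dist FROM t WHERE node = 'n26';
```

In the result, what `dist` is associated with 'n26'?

Base: (n22, dist=0).
Iteration 1: edges from {n22} -> (n11, dist=1), (n12, dist=1), (n8, dist=1).
Iteration 2: edges from {n11,n12,n8} -> (n26, dist=2), (n27, dist=2).
Iteration 3: no outgoing edges from {n26,n27}; recursion stops.

2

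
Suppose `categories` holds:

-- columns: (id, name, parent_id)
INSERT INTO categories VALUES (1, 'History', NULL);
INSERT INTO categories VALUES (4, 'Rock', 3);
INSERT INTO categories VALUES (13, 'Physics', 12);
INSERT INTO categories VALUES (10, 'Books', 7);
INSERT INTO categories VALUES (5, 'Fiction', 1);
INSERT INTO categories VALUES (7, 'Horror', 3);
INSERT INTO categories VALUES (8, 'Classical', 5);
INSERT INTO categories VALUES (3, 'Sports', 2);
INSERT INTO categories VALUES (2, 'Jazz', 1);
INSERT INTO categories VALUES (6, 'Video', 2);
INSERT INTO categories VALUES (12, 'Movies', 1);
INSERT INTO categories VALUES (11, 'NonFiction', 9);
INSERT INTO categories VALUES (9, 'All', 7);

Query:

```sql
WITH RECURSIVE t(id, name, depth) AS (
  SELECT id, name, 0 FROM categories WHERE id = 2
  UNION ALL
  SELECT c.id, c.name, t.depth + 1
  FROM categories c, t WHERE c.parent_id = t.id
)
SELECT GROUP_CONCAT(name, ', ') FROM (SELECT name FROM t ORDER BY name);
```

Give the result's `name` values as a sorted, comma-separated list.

Base: id=2 (Jazz) at depth 0.
Iteration 1: rows with parent_id in {2} -> Sports (id 3, depth 1), Video (id 6, depth 1).
Iteration 2: rows with parent_id in {3,6} -> Rock (id 4, depth 2), Horror (id 7, depth 2).
Iteration 3: rows with parent_id in {4,7} -> All (id 9, depth 3), Books (id 10, depth 3).
Iteration 4: rows with parent_id in {9,10} -> NonFiction (id 11, depth 4).
Iteration 5: no rows with parent_id in {11}; recursion stops.

All, Books, Horror, Jazz, NonFiction, Rock, Sports, Video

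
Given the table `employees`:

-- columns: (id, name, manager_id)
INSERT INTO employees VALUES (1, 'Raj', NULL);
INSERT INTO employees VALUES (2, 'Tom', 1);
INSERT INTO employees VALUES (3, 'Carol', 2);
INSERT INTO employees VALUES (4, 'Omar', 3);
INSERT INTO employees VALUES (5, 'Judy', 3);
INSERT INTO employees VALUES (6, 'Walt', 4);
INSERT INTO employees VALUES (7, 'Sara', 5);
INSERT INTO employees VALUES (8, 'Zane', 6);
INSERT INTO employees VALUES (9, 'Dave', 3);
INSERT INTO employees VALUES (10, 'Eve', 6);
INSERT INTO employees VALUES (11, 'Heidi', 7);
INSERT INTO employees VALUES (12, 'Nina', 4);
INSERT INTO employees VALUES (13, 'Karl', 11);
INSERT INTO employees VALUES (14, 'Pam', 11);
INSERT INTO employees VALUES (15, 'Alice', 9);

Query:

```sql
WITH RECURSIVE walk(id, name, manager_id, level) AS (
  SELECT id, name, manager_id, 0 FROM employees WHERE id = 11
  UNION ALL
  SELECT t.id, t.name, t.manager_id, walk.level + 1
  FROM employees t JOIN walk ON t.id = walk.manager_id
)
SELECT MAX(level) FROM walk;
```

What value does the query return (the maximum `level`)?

Base: id=11 (Heidi), manager_id=7, level 0.
Iteration 1: join on id=7 -> Sara (id 7, manager_id=5, level 1).
Iteration 2: join on id=5 -> Judy (id 5, manager_id=3, level 2).
Iteration 3: join on id=3 -> Carol (id 3, manager_id=2, level 3).
Iteration 4: join on id=2 -> Tom (id 2, manager_id=1, level 4).
Iteration 5: join on id=1 -> Raj (id 1, manager_id=NULL, level 5).
Iteration 6: manager_id is NULL; no match; recursion stops.
level values: 0, 1, 2, 3, 4, 5; the maximum is 5.

5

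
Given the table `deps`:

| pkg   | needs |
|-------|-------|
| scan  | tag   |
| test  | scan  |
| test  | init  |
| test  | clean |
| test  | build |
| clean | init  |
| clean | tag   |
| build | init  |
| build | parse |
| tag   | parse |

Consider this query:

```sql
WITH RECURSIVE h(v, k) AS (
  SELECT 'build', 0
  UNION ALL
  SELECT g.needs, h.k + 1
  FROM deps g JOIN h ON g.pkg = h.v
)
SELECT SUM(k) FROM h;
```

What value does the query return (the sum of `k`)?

Base: (build, k=0).
Iteration 1: edges from {build} -> (init, k=1), (parse, k=1).
Iteration 2: no outgoing edges from {init,parse}; recursion stops.
SUM(k) = 0 + 1 + 1 = 2.

2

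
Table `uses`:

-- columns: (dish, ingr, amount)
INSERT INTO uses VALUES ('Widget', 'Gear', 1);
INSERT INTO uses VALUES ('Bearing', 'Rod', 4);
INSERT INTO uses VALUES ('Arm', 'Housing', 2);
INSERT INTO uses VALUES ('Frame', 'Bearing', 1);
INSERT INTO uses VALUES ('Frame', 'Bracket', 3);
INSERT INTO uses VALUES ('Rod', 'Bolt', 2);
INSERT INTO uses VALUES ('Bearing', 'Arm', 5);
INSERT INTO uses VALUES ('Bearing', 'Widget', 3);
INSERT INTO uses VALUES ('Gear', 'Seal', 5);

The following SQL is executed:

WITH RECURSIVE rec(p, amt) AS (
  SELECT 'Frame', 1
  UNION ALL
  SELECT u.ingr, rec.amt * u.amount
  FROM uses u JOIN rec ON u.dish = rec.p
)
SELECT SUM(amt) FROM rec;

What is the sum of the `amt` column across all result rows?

Base: (Frame, amt=1).
Iteration 1: components of {Frame} -> Bearing = 1*1 = 1, Bracket = 1*3 = 3.
Iteration 2: components of {Bearing,Bracket} -> Arm = 1*5 = 5, Rod = 1*4 = 4, Widget = 1*3 = 3.
Iteration 3: components of {Arm,Rod,Widget} -> Bolt = 4*2 = 8, Gear = 3*1 = 3, Housing = 5*2 = 10.
Iteration 4: components of {Bolt,Gear,Housing} -> Seal = 3*5 = 15.
Iteration 5: no further components; recursion stops.
SUM(amt) = 1 + 3 + 1 + 3 + 5 + 4 + 3 + 10 + 8 + 15 = 53.

53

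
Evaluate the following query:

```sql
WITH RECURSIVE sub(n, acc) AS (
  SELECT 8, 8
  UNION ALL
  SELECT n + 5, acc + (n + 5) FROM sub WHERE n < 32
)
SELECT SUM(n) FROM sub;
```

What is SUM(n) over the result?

Base: n=8, acc=8.
Iteration 1: 8 < 32 holds -> n = 8 + 5 = 13, acc = 8 + 13 = 21.
Iteration 2: 13 < 32 holds -> n = 13 + 5 = 18, acc = 21 + 18 = 39.
Iteration 3: 18 < 32 holds -> n = 18 + 5 = 23, acc = 39 + 23 = 62.
Iteration 4: 23 < 32 holds -> n = 23 + 5 = 28, acc = 62 + 28 = 90.
Iteration 5: 28 < 32 holds -> n = 28 + 5 = 33, acc = 90 + 33 = 123.
Iteration 6: 33 < 32 fails; recursion stops.
SUM(n) = 8 + 13 + 18 + 23 + 28 + 33 = 123.

123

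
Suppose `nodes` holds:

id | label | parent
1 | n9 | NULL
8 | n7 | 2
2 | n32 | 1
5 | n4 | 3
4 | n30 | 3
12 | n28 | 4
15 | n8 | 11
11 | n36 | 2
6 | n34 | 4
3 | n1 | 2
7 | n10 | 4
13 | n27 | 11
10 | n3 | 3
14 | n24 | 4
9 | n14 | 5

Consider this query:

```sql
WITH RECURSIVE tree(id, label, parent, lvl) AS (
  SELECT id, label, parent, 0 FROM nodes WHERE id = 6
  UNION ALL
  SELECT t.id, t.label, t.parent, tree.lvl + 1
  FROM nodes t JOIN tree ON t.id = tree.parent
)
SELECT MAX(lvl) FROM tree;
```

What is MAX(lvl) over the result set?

4

Base: id=6 (n34), parent=4, lvl 0.
Iteration 1: join on id=4 -> n30 (id 4, parent=3, lvl 1).
Iteration 2: join on id=3 -> n1 (id 3, parent=2, lvl 2).
Iteration 3: join on id=2 -> n32 (id 2, parent=1, lvl 3).
Iteration 4: join on id=1 -> n9 (id 1, parent=NULL, lvl 4).
Iteration 5: parent is NULL; no match; recursion stops.
lvl values: 0, 1, 2, 3, 4; the maximum is 4.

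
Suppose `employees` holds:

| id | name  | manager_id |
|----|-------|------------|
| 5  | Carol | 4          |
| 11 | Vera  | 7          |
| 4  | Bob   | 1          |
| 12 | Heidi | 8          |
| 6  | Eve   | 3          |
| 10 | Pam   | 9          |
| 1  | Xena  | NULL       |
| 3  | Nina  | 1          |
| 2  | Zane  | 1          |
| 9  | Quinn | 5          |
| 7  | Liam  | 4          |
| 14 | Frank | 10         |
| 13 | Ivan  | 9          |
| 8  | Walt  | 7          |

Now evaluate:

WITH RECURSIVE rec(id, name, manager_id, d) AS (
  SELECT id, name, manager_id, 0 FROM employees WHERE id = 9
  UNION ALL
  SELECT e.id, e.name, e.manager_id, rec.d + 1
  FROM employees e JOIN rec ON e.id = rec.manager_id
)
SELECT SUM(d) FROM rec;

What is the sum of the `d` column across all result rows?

Base: id=9 (Quinn), manager_id=5, d 0.
Iteration 1: join on id=5 -> Carol (id 5, manager_id=4, d 1).
Iteration 2: join on id=4 -> Bob (id 4, manager_id=1, d 2).
Iteration 3: join on id=1 -> Xena (id 1, manager_id=NULL, d 3).
Iteration 4: manager_id is NULL; no match; recursion stops.
SUM(d) = 0 + 1 + 2 + 3 = 6.

6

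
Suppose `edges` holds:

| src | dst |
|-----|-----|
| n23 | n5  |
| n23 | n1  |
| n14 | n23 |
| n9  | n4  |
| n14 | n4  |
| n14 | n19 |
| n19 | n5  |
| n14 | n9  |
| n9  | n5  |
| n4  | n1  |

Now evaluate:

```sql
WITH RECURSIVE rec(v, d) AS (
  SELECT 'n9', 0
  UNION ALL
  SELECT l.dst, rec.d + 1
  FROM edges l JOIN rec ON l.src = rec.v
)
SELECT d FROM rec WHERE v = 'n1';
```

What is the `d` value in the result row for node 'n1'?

Base: (n9, d=0).
Iteration 1: edges from {n9} -> (n4, d=1), (n5, d=1).
Iteration 2: edges from {n4,n5} -> (n1, d=2).
Iteration 3: no outgoing edges from {n1}; recursion stops.

2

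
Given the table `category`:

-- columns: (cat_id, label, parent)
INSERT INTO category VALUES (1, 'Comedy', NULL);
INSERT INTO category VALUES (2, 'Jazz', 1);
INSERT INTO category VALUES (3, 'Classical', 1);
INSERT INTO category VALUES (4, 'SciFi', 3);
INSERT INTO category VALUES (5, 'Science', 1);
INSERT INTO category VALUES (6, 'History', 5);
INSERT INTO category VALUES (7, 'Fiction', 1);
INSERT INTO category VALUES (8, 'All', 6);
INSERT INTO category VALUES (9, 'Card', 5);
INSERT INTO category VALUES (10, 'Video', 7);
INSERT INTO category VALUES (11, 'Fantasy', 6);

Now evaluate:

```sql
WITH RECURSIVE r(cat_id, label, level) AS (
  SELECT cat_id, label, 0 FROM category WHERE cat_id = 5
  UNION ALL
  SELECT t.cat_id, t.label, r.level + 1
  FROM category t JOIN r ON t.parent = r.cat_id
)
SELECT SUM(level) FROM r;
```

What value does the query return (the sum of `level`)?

6

Base: cat_id=5 (Science) at level 0.
Iteration 1: rows with parent in {5} -> History (id 6, level 1), Card (id 9, level 1).
Iteration 2: rows with parent in {6,9} -> All (id 8, level 2), Fantasy (id 11, level 2).
Iteration 3: no rows with parent in {8,11}; recursion stops.
SUM(level) = 0 + 1 + 1 + 2 + 2 = 6.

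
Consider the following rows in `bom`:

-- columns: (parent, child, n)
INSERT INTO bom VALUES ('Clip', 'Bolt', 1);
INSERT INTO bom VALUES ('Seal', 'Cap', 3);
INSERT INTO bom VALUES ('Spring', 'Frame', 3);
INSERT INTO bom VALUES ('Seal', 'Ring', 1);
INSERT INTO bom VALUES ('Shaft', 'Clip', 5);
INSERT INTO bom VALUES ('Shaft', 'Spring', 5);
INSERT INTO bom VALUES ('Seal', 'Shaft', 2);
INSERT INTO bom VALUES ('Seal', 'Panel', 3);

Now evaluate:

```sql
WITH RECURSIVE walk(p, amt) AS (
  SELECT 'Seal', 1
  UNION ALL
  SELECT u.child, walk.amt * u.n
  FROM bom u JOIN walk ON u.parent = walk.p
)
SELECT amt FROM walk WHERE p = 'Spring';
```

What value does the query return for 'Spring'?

10

Base: (Seal, amt=1).
Iteration 1: components of {Seal} -> Cap = 1*3 = 3, Panel = 1*3 = 3, Ring = 1*1 = 1, Shaft = 1*2 = 2.
Iteration 2: components of {Cap,Panel,Ring,Shaft} -> Clip = 2*5 = 10, Spring = 2*5 = 10.
Iteration 3: components of {Clip,Spring} -> Bolt = 10*1 = 10, Frame = 10*3 = 30.
Iteration 4: no further components; recursion stops.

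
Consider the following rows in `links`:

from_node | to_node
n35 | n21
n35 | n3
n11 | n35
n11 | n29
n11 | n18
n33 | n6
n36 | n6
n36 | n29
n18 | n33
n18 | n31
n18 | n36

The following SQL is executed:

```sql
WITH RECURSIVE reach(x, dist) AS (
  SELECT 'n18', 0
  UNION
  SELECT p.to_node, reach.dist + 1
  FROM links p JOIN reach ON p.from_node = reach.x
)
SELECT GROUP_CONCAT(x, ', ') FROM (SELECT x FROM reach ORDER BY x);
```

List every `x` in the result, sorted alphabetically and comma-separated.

Base: (n18, dist=0).
Iteration 1: edges from {n18} -> (n31, dist=1), (n33, dist=1), (n36, dist=1).
Iteration 2: edges from {n31,n33,n36} -> (n29, dist=2), (n6, dist=2). [UNION drops 1 duplicate row(s)]
Iteration 3: no outgoing edges from {n29,n6}; recursion stops.

n18, n29, n31, n33, n36, n6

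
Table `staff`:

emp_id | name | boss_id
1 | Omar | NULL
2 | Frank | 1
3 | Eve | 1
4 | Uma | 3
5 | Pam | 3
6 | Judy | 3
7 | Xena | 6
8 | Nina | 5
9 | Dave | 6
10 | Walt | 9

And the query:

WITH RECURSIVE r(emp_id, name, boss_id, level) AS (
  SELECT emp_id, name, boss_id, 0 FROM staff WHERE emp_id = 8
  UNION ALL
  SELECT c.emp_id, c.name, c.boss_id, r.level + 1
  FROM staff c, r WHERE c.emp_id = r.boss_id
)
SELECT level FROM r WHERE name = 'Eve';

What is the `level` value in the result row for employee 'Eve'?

Base: emp_id=8 (Nina), boss_id=5, level 0.
Iteration 1: join on emp_id=5 -> Pam (id 5, boss_id=3, level 1).
Iteration 2: join on emp_id=3 -> Eve (id 3, boss_id=1, level 2).
Iteration 3: join on emp_id=1 -> Omar (id 1, boss_id=NULL, level 3).
Iteration 4: boss_id is NULL; no match; recursion stops.

2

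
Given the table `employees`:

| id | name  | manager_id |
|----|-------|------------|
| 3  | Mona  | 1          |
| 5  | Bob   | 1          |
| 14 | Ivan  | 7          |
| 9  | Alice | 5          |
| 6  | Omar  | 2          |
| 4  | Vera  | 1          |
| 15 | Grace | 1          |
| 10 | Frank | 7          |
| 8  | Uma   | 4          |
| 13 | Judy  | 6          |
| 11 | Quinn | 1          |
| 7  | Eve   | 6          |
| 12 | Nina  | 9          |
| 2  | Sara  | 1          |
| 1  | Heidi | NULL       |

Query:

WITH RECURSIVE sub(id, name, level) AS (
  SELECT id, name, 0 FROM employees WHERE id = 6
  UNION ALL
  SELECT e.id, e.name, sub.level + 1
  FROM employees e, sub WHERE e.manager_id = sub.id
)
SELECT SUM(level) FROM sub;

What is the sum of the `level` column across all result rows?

6

Base: id=6 (Omar) at level 0.
Iteration 1: rows with manager_id in {6} -> Eve (id 7, level 1), Judy (id 13, level 1).
Iteration 2: rows with manager_id in {7,13} -> Frank (id 10, level 2), Ivan (id 14, level 2).
Iteration 3: no rows with manager_id in {10,14}; recursion stops.
SUM(level) = 0 + 1 + 1 + 2 + 2 = 6.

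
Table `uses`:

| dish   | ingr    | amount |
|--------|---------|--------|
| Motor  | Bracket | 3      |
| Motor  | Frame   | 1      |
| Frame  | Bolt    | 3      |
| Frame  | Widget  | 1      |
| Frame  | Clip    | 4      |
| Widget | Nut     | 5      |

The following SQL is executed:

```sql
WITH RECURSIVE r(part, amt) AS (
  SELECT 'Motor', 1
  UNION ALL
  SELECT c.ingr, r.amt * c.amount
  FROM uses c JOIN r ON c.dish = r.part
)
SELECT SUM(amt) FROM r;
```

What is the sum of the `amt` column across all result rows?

18

Base: (Motor, amt=1).
Iteration 1: components of {Motor} -> Bracket = 1*3 = 3, Frame = 1*1 = 1.
Iteration 2: components of {Bracket,Frame} -> Bolt = 1*3 = 3, Clip = 1*4 = 4, Widget = 1*1 = 1.
Iteration 3: components of {Bolt,Clip,Widget} -> Nut = 1*5 = 5.
Iteration 4: no further components; recursion stops.
SUM(amt) = 1 + 3 + 1 + 1 + 3 + 4 + 5 = 18.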